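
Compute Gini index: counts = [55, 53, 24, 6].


Probabilities: [55/138, 53/138, 24/138, 6/138] ≈ [0.3986, 0.3841, 0.1739, 0.0435]
Σpᵢ² = (3025 + 2809 + 576 + 36)/138² = 6446/19044
Gini = 1 - Σpᵢ² = 1 - 6446/19044 = 0.6615

0.6615


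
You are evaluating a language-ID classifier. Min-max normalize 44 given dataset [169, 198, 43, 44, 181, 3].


min=3, max=198
(44-3)/(198-3) = 41/195 = 0.2103

0.2103


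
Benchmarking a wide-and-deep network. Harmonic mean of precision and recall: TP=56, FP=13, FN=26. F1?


Precision = 56/69 = 0.8116
Recall = 56/82 = 0.6829
F1 = 2·P·R/(P+R) = 2·TP/(2·TP+FP+FN) = 112/(112+13+26) = 112/151 = 0.7417

0.7417


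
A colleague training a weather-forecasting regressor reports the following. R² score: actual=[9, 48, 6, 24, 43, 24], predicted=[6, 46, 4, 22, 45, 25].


ȳ = 25.6667
SS_res = Σ(y-ŷ)² = 26
SS_tot = Σ(y-ȳ)² = 1469.33
R² = 1 - SS_res/SS_tot = 1 - 0.0177 = 0.9823

0.9823


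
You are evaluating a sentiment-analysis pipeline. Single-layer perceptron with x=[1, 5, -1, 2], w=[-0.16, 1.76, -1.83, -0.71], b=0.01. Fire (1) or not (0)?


z = (1)·(-0.16) + (5)·(1.76) + (-1)·(-1.83) + (2)·(-0.71) + 0.01
  = 9.06
step(z) = 1 (z≥0)

1


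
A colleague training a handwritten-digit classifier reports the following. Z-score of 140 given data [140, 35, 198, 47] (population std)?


μ = 105, σ = 67.3387
z = (140 - 105)/67.3387 = 0.5198

0.5198


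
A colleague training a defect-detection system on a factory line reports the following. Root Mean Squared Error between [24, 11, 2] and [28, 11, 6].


MSE = 32/3 = 10.6667
RMSE = √(32/3) = 3.266

3.266


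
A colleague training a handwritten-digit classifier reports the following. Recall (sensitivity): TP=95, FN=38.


Recall = TP/(TP+FN)
= 95/(95+38)
= 95/133 = 71.43%

71.43%


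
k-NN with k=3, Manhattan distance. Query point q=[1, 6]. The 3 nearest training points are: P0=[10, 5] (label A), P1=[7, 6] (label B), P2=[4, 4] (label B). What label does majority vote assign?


d(q,P0) = 10  (label A)
d(q,P1) = 6  (label B)
d(q,P2) = 5  (label B)
Votes: A=1, B=2
Majority → B

B


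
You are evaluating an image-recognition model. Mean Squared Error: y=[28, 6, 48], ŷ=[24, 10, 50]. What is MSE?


Squared errors: (28-24)²=16, (6-10)²=16, (48-50)²=4
Sum = 36
MSE = 36/3 = 12

12


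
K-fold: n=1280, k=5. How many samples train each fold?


Fold size = 1280/5 = 256
Training per fold = 1280 - 256 = 1024

1024


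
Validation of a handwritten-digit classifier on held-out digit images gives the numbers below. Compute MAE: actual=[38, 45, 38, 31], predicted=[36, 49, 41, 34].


Absolute errors: |38-36|=2, |45-49|=4, |38-41|=3, |31-34|=3
Sum = 12
MAE = 12/4 = 3

3


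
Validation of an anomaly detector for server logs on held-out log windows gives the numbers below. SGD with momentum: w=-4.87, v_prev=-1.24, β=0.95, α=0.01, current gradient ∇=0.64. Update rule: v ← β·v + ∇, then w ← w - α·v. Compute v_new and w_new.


v_new = 0.95·-1.24 + 0.64 = -1.178 + 0.64 = -0.538
w_new = -4.87 - 0.01·-0.538 = -4.87 + 0.00538 = -4.86462

v_new=-0.538, w_new=-4.86462


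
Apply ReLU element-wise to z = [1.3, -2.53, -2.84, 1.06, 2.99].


ReLU(1.3) = max(0, 1.3) = 1.3
ReLU(-2.53) = max(0, -2.53) = 0.0
ReLU(-2.84) = max(0, -2.84) = 0.0
ReLU(1.06) = max(0, 1.06) = 1.06
ReLU(2.99) = max(0, 2.99) = 2.99
result = [1.3, 0.0, 0.0, 1.06, 2.99]

[1.3, 0.0, 0.0, 1.06, 2.99]


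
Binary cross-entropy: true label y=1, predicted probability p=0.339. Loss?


BCE = -[y·ln(p) + (1-y)·ln(1-p)]
= -1·ln(0.339) - 0
= -ln(0.339) = 1.0818

1.0818


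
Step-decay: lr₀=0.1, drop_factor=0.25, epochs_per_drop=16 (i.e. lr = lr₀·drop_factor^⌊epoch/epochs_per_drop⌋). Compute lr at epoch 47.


n_drops = ⌊47/16⌋ = 2
lr = 0.1·0.25^2 = 0.1·0.0625 = 0.00625

0.00625


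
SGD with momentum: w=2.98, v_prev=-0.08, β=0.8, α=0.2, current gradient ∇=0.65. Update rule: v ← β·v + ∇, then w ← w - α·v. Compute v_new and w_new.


v_new = 0.8·-0.08 + 0.65 = -0.064 + 0.65 = 0.586
w_new = 2.98 - 0.2·0.586 = 2.98 - 0.1172 = 2.8628

v_new=0.586, w_new=2.8628


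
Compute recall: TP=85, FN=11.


Recall = TP/(TP+FN)
= 85/(85+11)
= 85/96 = 88.54%

88.54%


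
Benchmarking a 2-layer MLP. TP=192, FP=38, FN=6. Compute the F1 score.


Precision = 192/230 = 0.8348
Recall = 192/198 = 0.9697
F1 = 2·P·R/(P+R) = 2·TP/(2·TP+FP+FN) = 384/(384+38+6) = 384/428 = 0.8972

0.8972


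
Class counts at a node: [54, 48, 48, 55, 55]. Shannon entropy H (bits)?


Probabilities: [54/260, 48/260, 48/260, 55/260, 55/260] ≈ [0.2077, 0.1846, 0.1846, 0.2115, 0.2115]
H = -((54/260)·log₂(54/260) + (48/260)·log₂(48/260) + (48/260)·log₂(48/260) + (55/260)·log₂(55/260) + (55/260)·log₂(55/260))
  = 2.319 bits

2.319 bits


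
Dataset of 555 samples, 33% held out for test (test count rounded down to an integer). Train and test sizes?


Test = ⌊555·33/100⌋ = 183
Train = 555 - 183 = 372

Train: 372, Test: 183


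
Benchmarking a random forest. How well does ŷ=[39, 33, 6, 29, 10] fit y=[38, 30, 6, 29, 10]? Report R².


ȳ = 22.6
SS_res = Σ(y-ŷ)² = 10
SS_tot = Σ(y-ȳ)² = 767.2
R² = 1 - SS_res/SS_tot = 1 - 0.013 = 0.987

0.987


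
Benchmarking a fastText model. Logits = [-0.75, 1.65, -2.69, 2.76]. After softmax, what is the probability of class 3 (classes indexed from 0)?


Exponentials: e^-0.75=0.4724, e^1.65=5.207, e^-2.69=0.0679, e^2.76=15.7998
Sum = 21.5471
Softmax = [0.0219, 0.2417, 0.0032, 0.7333]
p[3] = 15.7998/21.5471 = 0.7333

0.7333


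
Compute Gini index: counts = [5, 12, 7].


Probabilities: [5/24, 12/24, 7/24] ≈ [0.2083, 0.5, 0.2917]
Σpᵢ² = (25 + 144 + 49)/24² = 218/576
Gini = 1 - Σpᵢ² = 1 - 218/576 = 0.6215

0.6215


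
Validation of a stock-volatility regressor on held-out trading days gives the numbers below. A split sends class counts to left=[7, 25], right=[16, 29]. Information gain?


Parent = [23, 54], H_parent = 0.8797
H_left = 0.7579 (n=32), H_right = 0.9389 (n=45)
H_children = (32/77)·0.7579 + (45/77)·0.9389 = 0.8637
IG = 0.8797 - 0.8637 = 0.016

0.016


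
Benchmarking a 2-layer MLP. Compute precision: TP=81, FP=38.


Precision = TP/(TP+FP)
= 81/(81+38)
= 81/119 = 68.07%

68.07%


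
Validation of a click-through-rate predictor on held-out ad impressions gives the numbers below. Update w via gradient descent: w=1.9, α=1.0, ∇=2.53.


w_new = w - α·∇
= 1.9 - 1.0·2.53
= 1.9 - 2.53
= -0.63

-0.63


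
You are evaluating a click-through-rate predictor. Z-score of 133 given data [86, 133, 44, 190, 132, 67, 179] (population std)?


μ = 118.7143, σ = 51.3022
z = (133 - 118.7143)/51.3022 = 0.2785

0.2785


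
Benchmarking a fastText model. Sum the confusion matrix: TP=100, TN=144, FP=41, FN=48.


Total = TP + TN + FP + FN
= 100 + 144 + 41 + 48
= 333
(Predicted positive: 141, predicted negative: 192)

333


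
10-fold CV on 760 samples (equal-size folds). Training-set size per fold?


Fold size = 760/10 = 76
Training per fold = 760 - 76 = 684

684


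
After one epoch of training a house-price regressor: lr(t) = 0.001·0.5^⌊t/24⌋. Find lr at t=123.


n_drops = ⌊123/24⌋ = 5
lr = 0.001·0.5^5 = 0.001·0.03125 = 0.00003125

0.00003125


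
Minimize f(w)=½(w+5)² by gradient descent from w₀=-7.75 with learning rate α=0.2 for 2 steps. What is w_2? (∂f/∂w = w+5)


step 1: grad = -7.75+5 = -2.75; w = -7.75 - 0.2·(-2.75) = -7.2
step 2: grad = -7.2+5 = -2.2; w = -7.2 - 0.2·(-2.2) = -6.76

-6.76


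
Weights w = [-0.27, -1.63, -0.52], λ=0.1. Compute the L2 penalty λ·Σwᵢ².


‖w‖₂² = (-0.27)² + (-1.63)² + (-0.52)²
     = 0.0729 + 2.6569 + 0.2704
     = 3.0002
λ·‖w‖₂² = 0.1·3.0002 = 0.30002

0.30002


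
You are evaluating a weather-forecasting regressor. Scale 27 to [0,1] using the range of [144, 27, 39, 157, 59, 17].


min=17, max=157
(27-17)/(157-17) = 10/140 = 0.0714

0.0714


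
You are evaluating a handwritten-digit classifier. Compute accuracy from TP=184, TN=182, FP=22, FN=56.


Accuracy = (TP+TN)/(TP+TN+FP+FN)
= (184+182)/(444)
= 366/444 = 82.43%

82.43%


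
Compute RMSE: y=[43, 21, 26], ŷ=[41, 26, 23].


MSE = 38/3 = 12.6667
RMSE = √(38/3) = 3.559

3.559


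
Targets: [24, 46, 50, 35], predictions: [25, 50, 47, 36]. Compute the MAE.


Absolute errors: |24-25|=1, |46-50|=4, |50-47|=3, |35-36|=1
Sum = 9
MAE = 9/4 = 9/4

9/4


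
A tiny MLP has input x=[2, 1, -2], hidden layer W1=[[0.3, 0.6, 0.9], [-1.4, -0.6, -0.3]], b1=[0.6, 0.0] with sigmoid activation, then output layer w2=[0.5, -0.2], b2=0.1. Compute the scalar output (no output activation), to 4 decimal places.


z1[0] = (0.3)·(2) + (0.6)·(1) + (0.9)·(-2) + 0.6 = 0.0
z1[1] = (-1.4)·(2) + (-0.6)·(1) + (-0.3)·(-2) + 0.0 = -2.8
h = sigmoid(z1) = [0.5, 0.0573]
output = (0.5)·(0.5) + (-0.2)·(0.0573) + 0.1 = 0.3385

0.3385


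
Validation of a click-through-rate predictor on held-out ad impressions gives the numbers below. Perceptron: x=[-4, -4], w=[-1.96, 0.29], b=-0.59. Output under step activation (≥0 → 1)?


z = (-4)·(-1.96) + (-4)·(0.29) - 0.59
  = 6.09
step(z) = 1 (z≥0)

1


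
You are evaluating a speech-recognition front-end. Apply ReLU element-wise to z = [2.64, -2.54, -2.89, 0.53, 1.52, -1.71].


ReLU(2.64) = max(0, 2.64) = 2.64
ReLU(-2.54) = max(0, -2.54) = 0.0
ReLU(-2.89) = max(0, -2.89) = 0.0
ReLU(0.53) = max(0, 0.53) = 0.53
ReLU(1.52) = max(0, 1.52) = 1.52
ReLU(-1.71) = max(0, -1.71) = 0.0
result = [2.64, 0.0, 0.0, 0.53, 1.52, 0.0]

[2.64, 0.0, 0.0, 0.53, 1.52, 0.0]


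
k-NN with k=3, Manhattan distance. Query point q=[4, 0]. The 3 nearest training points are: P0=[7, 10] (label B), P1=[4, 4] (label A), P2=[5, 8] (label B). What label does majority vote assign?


d(q,P0) = 13  (label B)
d(q,P1) = 4  (label A)
d(q,P2) = 9  (label B)
Votes: A=1, B=2
Majority → B

B


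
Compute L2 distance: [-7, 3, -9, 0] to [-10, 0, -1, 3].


d = √((-7+ 10)² + (3-0)² + (-9+ 1)² + (0-3)²)
  = √(9 + 9 + 64 + 9)
  = √91 = 9.5394

9.5394


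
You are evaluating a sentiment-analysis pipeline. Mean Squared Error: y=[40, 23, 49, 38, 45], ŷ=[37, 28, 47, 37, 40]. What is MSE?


Squared errors: (40-37)²=9, (23-28)²=25, (49-47)²=4, (38-37)²=1, (45-40)²=25
Sum = 64
MSE = 64/5 = 64/5

64/5


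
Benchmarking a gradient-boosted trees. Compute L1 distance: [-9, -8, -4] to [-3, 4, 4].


d = |-9+ 3| + |-8-4| + |-4-4|
  = 6 + 12 + 8
  = 26

26


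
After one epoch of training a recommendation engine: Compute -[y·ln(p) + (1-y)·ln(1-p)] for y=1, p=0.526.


BCE = -[y·ln(p) + (1-y)·ln(1-p)]
= -1·ln(0.526) - 0
= -ln(0.526) = 0.6425

0.6425


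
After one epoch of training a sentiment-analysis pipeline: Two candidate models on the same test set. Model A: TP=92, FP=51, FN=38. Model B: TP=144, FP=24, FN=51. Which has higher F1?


Model A: P=92/143=0.6434, R=92/130=0.7077, F1=2PR/(P+R)=2TP/(2TP+FP+FN)=184/273=0.674
Model B: P=144/168=0.8571, R=144/195=0.7385, F1=2PR/(P+R)=2TP/(2TP+FP+FN)=288/363=0.7934
0.674 < 0.7934 → Model B

Model B


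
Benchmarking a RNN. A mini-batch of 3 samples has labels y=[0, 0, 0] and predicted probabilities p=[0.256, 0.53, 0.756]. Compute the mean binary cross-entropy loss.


L[0] = -ln(1-0.256) = -ln(0.744) = 0.2957
L[1] = -ln(1-0.53) = -ln(0.47) = 0.755
L[2] = -ln(1-0.756) = -ln(0.244) = 1.4106
mean = (0.2957 + 0.755 + 1.4106)/3 = 0.8204

0.8204


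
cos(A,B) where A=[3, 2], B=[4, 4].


A·B = 3·4 + 2·4 = 20
‖A‖ = √13 = 3.6056, ‖B‖ = √32 = 5.6569
cos = 20/(√13·√32) = 20/√416 = 0.9806

0.9806


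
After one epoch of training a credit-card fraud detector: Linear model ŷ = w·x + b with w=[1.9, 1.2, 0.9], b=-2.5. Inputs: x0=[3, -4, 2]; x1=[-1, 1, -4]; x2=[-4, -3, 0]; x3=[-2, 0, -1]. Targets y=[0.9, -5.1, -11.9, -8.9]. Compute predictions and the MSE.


ŷ0 = (1.9)·(3) + (1.2)·(-4) + (0.9)·(2) - 2.5 = 0.2
ŷ1 = (1.9)·(-1) + (1.2)·(1) + (0.9)·(-4) - 2.5 = -6.8
ŷ2 = (1.9)·(-4) + (1.2)·(-3) + (0.9)·(0) - 2.5 = -13.7
ŷ3 = (1.9)·(-2) + (1.2)·(0) + (0.9)·(-1) - 2.5 = -7.2
errors² = [0.49, 2.89, 3.24, 2.89]
MSE = 9.5100/4 = 2.3775

2.3775


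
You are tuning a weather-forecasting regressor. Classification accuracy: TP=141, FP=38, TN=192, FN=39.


Accuracy = (TP+TN)/(TP+TN+FP+FN)
= (141+192)/(410)
= 333/410 = 81.22%

81.22%


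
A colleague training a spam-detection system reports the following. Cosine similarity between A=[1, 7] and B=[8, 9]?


A·B = 1·8 + 7·9 = 71
‖A‖ = √50 = 7.0711, ‖B‖ = √145 = 12.0416
cos = 71/(√50·√145) = 71/√7250 = 0.8339

0.8339


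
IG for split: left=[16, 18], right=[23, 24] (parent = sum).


Parent = [39, 42], H_parent = 0.999
H_left = 0.9975 (n=34), H_right = 0.9997 (n=47)
H_children = (34/81)·0.9975 + (47/81)·0.9997 = 0.9988
IG = 0.999 - 0.9988 = 0.0002

0.0002


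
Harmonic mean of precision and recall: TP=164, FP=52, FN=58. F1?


Precision = 164/216 = 0.7593
Recall = 164/222 = 0.7387
F1 = 2·P·R/(P+R) = 2·TP/(2·TP+FP+FN) = 328/(328+52+58) = 328/438 = 0.7489

0.7489


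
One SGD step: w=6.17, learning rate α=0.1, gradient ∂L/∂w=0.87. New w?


w_new = w - α·∇
= 6.17 - 0.1·0.87
= 6.17 - 0.087
= 6.083

6.083


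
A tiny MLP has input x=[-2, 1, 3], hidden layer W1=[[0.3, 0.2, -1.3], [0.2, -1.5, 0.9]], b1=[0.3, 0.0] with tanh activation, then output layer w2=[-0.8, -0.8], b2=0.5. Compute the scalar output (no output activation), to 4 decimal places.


z1[0] = (0.3)·(-2) + (0.2)·(1) + (-1.3)·(3) + 0.3 = -4.0
z1[1] = (0.2)·(-2) + (-1.5)·(1) + (0.9)·(3) + 0.0 = 0.8
h = tanh(z1) = [-0.9993, 0.664]
output = (-0.8)·(-0.9993) + (-0.8)·(0.664) + 0.5 = 0.7682

0.7682


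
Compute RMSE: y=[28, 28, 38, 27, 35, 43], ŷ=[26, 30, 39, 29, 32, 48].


MSE = 47/6 = 7.8333
RMSE = √(47/6) = 2.7988

2.7988


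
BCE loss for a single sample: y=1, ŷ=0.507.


BCE = -[y·ln(p) + (1-y)·ln(1-p)]
= -1·ln(0.507) - 0
= -ln(0.507) = 0.6792

0.6792


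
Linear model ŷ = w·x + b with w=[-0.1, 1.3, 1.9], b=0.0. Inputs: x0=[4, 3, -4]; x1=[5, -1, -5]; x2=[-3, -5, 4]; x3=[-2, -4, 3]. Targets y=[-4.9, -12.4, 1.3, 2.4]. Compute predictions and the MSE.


ŷ0 = (-0.1)·(4) + (1.3)·(3) + (1.9)·(-4) + 0.0 = -4.1
ŷ1 = (-0.1)·(5) + (1.3)·(-1) + (1.9)·(-5) + 0.0 = -11.3
ŷ2 = (-0.1)·(-3) + (1.3)·(-5) + (1.9)·(4) + 0.0 = 1.4
ŷ3 = (-0.1)·(-2) + (1.3)·(-4) + (1.9)·(3) + 0.0 = 0.7
errors² = [0.64, 1.21, 0.01, 2.89]
MSE = 4.7500/4 = 1.1875

1.1875


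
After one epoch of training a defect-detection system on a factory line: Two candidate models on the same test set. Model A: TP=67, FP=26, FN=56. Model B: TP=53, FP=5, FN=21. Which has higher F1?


Model A: P=67/93=0.7204, R=67/123=0.5447, F1=2PR/(P+R)=2TP/(2TP+FP+FN)=134/216=0.6204
Model B: P=53/58=0.9138, R=53/74=0.7162, F1=2PR/(P+R)=2TP/(2TP+FP+FN)=106/132=0.803
0.6204 < 0.803 → Model B

Model B


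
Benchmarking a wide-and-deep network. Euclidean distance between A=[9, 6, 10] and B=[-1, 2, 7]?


d = √((9+ 1)² + (6-2)² + (10-7)²)
  = √(100 + 16 + 9)
  = √125 = 11.1803

11.1803


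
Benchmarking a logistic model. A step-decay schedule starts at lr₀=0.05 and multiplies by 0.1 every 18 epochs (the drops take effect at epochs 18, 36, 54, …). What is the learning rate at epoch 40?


n_drops = ⌊40/18⌋ = 2
lr = 0.05·0.1^2 = 0.05·0.01 = 0.0005

0.0005


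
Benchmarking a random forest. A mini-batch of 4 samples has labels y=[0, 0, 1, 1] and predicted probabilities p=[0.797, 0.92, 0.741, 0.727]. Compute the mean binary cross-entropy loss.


L[0] = -ln(1-0.797) = -ln(0.203) = 1.5945
L[1] = -ln(1-0.92) = -ln(0.08) = 2.5257
L[2] = -ln(0.741) = 0.2998
L[3] = -ln(0.727) = 0.3188
mean = (1.5945 + 2.5257 + 0.2998 + 0.3188)/4 = 1.1847

1.1847


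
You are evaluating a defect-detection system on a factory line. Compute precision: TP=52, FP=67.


Precision = TP/(TP+FP)
= 52/(52+67)
= 52/119 = 43.7%

43.7%


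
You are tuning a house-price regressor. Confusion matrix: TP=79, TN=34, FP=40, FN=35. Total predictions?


Total = TP + TN + FP + FN
= 79 + 34 + 40 + 35
= 188
(Predicted positive: 119, predicted negative: 69)

188


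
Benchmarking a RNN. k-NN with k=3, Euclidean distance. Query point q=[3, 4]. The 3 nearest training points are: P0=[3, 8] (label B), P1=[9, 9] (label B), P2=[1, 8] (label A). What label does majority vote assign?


d(q,P0) = 4.0  (label B)
d(q,P1) = 7.8102  (label B)
d(q,P2) = 4.4721  (label A)
Votes: A=1, B=2
Majority → B

B


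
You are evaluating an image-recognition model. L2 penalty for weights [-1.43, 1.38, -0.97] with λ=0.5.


‖w‖₂² = (-1.43)² + (1.38)² + (-0.97)²
     = 2.0449 + 1.9044 + 0.9409
     = 4.8902
λ·‖w‖₂² = 0.5·4.8902 = 2.4451

2.4451


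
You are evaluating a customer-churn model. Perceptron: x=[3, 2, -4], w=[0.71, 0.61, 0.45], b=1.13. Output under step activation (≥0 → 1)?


z = (3)·(0.71) + (2)·(0.61) + (-4)·(0.45) + 1.13
  = 2.68
step(z) = 1 (z≥0)

1


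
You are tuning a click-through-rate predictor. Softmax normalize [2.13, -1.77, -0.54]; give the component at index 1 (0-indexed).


Exponentials: e^2.13=8.4149, e^-1.77=0.1703, e^-0.54=0.5827
Sum = 9.1679
Softmax = [0.9179, 0.0186, 0.0636]
p[1] = 0.1703/9.1679 = 0.0186

0.0186


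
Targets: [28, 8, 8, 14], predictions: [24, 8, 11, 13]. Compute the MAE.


Absolute errors: |28-24|=4, |8-8|=0, |8-11|=3, |14-13|=1
Sum = 8
MAE = 8/4 = 2

2


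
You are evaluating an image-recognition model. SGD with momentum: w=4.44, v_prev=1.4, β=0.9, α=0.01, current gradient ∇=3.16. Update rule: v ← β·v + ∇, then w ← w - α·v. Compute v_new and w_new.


v_new = 0.9·1.4 + 3.16 = 1.26 + 3.16 = 4.42
w_new = 4.44 - 0.01·4.42 = 4.44 - 0.0442 = 4.3958

v_new=4.42, w_new=4.3958


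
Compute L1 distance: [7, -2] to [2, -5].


d = |7-2| + |-2+ 5|
  = 5 + 3
  = 8

8


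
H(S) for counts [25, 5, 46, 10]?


Probabilities: [25/86, 5/86, 46/86, 10/86] ≈ [0.2907, 0.0581, 0.5349, 0.1163]
H = -((25/86)·log₂(25/86) + (5/86)·log₂(5/86) + (46/86)·log₂(46/86) + (10/86)·log₂(10/86))
  = 1.6006 bits

1.6006 bits


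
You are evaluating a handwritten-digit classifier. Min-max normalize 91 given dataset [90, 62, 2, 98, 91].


min=2, max=98
(91-2)/(98-2) = 89/96 = 0.9271

0.9271


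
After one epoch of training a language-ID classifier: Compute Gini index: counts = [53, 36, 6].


Probabilities: [53/95, 36/95, 6/95] ≈ [0.5579, 0.3789, 0.0632]
Σpᵢ² = (2809 + 1296 + 36)/95² = 4141/9025
Gini = 1 - Σpᵢ² = 1 - 4141/9025 = 0.5412

0.5412


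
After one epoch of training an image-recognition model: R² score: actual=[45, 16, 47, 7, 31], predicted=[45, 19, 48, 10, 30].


ȳ = 29.2
SS_res = Σ(y-ŷ)² = 20
SS_tot = Σ(y-ȳ)² = 1236.8
R² = 1 - SS_res/SS_tot = 1 - 0.0162 = 0.9838

0.9838


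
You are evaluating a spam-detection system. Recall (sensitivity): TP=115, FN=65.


Recall = TP/(TP+FN)
= 115/(115+65)
= 115/180 = 63.89%

63.89%


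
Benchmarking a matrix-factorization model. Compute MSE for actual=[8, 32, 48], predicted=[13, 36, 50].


Squared errors: (8-13)²=25, (32-36)²=16, (48-50)²=4
Sum = 45
MSE = 45/3 = 15

15


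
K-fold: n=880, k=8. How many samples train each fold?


Fold size = 880/8 = 110
Training per fold = 880 - 110 = 770

770


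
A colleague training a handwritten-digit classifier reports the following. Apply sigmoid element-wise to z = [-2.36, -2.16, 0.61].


σ(-2.36) = 1/(1+e^2.36) = 0.0863
σ(-2.16) = 1/(1+e^2.16) = 0.1034
σ(0.61) = 1/(1+e^-0.61) = 0.6479
result = [0.0863, 0.1034, 0.6479]

[0.0863, 0.1034, 0.6479]


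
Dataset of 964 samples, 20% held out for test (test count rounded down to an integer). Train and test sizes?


Test = ⌊964·20/100⌋ = 192
Train = 964 - 192 = 772

Train: 772, Test: 192


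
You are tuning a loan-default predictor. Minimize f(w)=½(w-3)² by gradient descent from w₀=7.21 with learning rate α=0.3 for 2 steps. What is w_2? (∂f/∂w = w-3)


step 1: grad = 7.21-3 = 4.21; w = 7.21 - 0.3·(4.21) = 5.947
step 2: grad = 5.947-3 = 2.947; w = 5.947 - 0.3·(2.947) = 5.0629

5.0629


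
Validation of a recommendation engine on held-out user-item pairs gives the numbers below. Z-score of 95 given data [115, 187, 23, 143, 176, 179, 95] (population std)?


μ = 131.1429, σ = 54.5434
z = (95 - 131.1429)/54.5434 = -0.6626

-0.6626


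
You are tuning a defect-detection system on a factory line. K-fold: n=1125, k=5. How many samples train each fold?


Fold size = 1125/5 = 225
Training per fold = 1125 - 225 = 900

900


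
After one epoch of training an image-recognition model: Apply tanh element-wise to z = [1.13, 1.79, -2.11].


tanh(1.13) = 0.811
tanh(1.79) = 0.9458
tanh(-2.11) = -0.971
result = [0.811, 0.9458, -0.971]

[0.811, 0.9458, -0.971]


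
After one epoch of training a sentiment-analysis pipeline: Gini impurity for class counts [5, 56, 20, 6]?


Probabilities: [5/87, 56/87, 20/87, 6/87] ≈ [0.0575, 0.6437, 0.2299, 0.069]
Σpᵢ² = (25 + 3136 + 400 + 36)/87² = 3597/7569
Gini = 1 - Σpᵢ² = 1 - 3597/7569 = 0.5248

0.5248


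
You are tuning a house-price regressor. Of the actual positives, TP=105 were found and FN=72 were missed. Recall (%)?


Recall = TP/(TP+FN)
= 105/(105+72)
= 105/177 = 59.32%

59.32%


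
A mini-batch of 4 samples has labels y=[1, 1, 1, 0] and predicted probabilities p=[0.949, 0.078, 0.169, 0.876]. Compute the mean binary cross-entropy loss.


L[0] = -ln(0.949) = 0.0523
L[1] = -ln(0.078) = 2.551
L[2] = -ln(0.169) = 1.7779
L[3] = -ln(1-0.876) = -ln(0.124) = 2.0875
mean = (0.0523 + 2.551 + 1.7779 + 2.0875)/4 = 1.6172

1.6172


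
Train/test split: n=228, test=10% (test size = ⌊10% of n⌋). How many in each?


Test = ⌊228·10/100⌋ = 22
Train = 228 - 22 = 206

Train: 206, Test: 22


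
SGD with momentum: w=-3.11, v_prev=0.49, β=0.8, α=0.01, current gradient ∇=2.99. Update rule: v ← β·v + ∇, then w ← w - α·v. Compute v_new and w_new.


v_new = 0.8·0.49 + 2.99 = 0.392 + 2.99 = 3.382
w_new = -3.11 - 0.01·3.382 = -3.11 - 0.03382 = -3.14382

v_new=3.382, w_new=-3.14382


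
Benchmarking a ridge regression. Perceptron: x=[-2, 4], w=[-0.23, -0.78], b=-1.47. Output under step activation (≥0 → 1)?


z = (-2)·(-0.23) + (4)·(-0.78) - 1.47
  = -4.13
step(z) = 0 (z<0)

0


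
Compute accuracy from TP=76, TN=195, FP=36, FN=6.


Accuracy = (TP+TN)/(TP+TN+FP+FN)
= (76+195)/(313)
= 271/313 = 86.58%

86.58%


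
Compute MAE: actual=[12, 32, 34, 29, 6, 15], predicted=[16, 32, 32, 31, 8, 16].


Absolute errors: |12-16|=4, |32-32|=0, |34-32|=2, |29-31|=2, |6-8|=2, |15-16|=1
Sum = 11
MAE = 11/6 = 11/6

11/6


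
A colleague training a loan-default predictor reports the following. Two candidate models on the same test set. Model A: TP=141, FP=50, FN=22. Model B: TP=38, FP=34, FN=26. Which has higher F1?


Model A: P=141/191=0.7382, R=141/163=0.865, F1=2PR/(P+R)=2TP/(2TP+FP+FN)=282/354=0.7966
Model B: P=38/72=0.5278, R=38/64=0.5938, F1=2PR/(P+R)=2TP/(2TP+FP+FN)=76/136=0.5588
0.7966 > 0.5588 → Model A

Model A


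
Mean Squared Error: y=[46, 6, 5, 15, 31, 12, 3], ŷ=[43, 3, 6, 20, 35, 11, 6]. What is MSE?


Squared errors: (46-43)²=9, (6-3)²=9, (5-6)²=1, (15-20)²=25, (31-35)²=16, (12-11)²=1, (3-6)²=9
Sum = 70
MSE = 70/7 = 10

10


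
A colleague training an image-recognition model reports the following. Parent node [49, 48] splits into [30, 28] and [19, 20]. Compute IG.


Parent = [49, 48], H_parent = 0.9999
H_left = 0.9991 (n=58), H_right = 0.9995 (n=39)
H_children = (58/97)·0.9991 + (39/97)·0.9995 = 0.9993
IG = 0.9999 - 0.9993 = 0.0006

0.0006


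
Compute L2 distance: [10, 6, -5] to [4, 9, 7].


d = √((10-4)² + (6-9)² + (-5-7)²)
  = √(36 + 9 + 144)
  = √189 = 13.7477

13.7477


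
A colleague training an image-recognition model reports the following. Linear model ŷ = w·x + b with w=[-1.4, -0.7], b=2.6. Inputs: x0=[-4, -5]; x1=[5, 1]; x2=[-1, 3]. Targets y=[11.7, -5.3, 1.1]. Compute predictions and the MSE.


ŷ0 = (-1.4)·(-4) + (-0.7)·(-5) + 2.6 = 11.7
ŷ1 = (-1.4)·(5) + (-0.7)·(1) + 2.6 = -5.1
ŷ2 = (-1.4)·(-1) + (-0.7)·(3) + 2.6 = 1.9
errors² = [0.0, 0.04, 0.64]
MSE = 0.6800/3 = 0.2267

0.2267


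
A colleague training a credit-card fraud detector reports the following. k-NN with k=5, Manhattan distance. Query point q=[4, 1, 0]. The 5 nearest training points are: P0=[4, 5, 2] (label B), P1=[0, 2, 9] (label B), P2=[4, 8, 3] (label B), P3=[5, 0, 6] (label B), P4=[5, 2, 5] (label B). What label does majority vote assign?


d(q,P0) = 6  (label B)
d(q,P1) = 14  (label B)
d(q,P2) = 10  (label B)
d(q,P3) = 8  (label B)
d(q,P4) = 7  (label B)
Votes: A=0, B=5
Majority → B

B


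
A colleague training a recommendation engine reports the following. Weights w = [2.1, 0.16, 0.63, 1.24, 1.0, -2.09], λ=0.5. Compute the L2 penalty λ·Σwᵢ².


‖w‖₂² = (2.1)² + (0.16)² + (0.63)² + (1.24)² + (1.0)² + (-2.09)²
     = 4.41 + 0.0256 + 0.3969 + 1.5376 + 1 + 4.3681
     = 11.7382
λ·‖w‖₂² = 0.5·11.7382 = 5.8691

5.8691


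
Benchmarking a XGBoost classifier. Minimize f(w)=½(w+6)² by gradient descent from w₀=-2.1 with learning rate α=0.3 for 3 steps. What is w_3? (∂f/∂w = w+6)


step 1: grad = -2.1+6 = 3.9; w = -2.1 - 0.3·(3.9) = -3.27
step 2: grad = -3.27+6 = 2.73; w = -3.27 - 0.3·(2.73) = -4.089
step 3: grad = -4.089+6 = 1.911; w = -4.089 - 0.3·(1.911) = -4.6623

-4.6623


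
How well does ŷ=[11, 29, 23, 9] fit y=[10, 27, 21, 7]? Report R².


ȳ = 16.25
SS_res = Σ(y-ŷ)² = 13
SS_tot = Σ(y-ȳ)² = 262.75
R² = 1 - SS_res/SS_tot = 1 - 0.0495 = 0.9505

0.9505


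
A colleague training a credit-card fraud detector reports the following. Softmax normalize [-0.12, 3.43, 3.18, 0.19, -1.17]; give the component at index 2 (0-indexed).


Exponentials: e^-0.12=0.8869, e^3.43=30.8766, e^3.18=24.0468, e^0.19=1.2092, e^-1.17=0.3104
Sum = 57.3299
Softmax = [0.0155, 0.5386, 0.4194, 0.0211, 0.0054]
p[2] = 24.0468/57.3299 = 0.4194

0.4194


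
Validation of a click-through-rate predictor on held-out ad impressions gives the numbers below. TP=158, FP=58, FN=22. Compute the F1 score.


Precision = 158/216 = 0.7315
Recall = 158/180 = 0.8778
F1 = 2·P·R/(P+R) = 2·TP/(2·TP+FP+FN) = 316/(316+58+22) = 316/396 = 0.798

0.798


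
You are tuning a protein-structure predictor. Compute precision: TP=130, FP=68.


Precision = TP/(TP+FP)
= 130/(130+68)
= 130/198 = 65.66%

65.66%


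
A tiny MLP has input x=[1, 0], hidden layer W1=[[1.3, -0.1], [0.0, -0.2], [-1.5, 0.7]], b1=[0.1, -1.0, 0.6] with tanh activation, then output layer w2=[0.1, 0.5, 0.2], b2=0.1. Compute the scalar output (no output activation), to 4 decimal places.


z1[0] = (1.3)·(1) + (-0.1)·(0) + 0.1 = 1.4
z1[1] = (0.0)·(1) + (-0.2)·(0) - 1.0 = -1.0
z1[2] = (-1.5)·(1) + (0.7)·(0) + 0.6 = -0.9
h = tanh(z1) = [0.8854, -0.7616, -0.7163]
output = (0.1)·(0.8854) + (0.5)·(-0.7616) + (0.2)·(-0.7163) + 0.1 = -0.3355

-0.3355


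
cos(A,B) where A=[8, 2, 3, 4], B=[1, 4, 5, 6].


A·B = 8·1 + 2·4 + 3·5 + 4·6 = 55
‖A‖ = √93 = 9.6437, ‖B‖ = √78 = 8.8318
cos = 55/(√93·√78) = 55/√7254 = 0.6458

0.6458


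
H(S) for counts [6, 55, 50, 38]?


Probabilities: [6/149, 55/149, 50/149, 38/149] ≈ [0.0403, 0.3691, 0.3356, 0.255]
H = -((6/149)·log₂(6/149) + (55/149)·log₂(55/149) + (50/149)·log₂(50/149) + (38/149)·log₂(38/149))
  = 1.7487 bits

1.7487 bits


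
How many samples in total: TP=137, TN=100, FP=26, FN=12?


Total = TP + TN + FP + FN
= 137 + 100 + 26 + 12
= 275
(Predicted positive: 163, predicted negative: 112)

275


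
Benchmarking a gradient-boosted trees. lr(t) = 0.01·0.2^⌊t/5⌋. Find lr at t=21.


n_drops = ⌊21/5⌋ = 4
lr = 0.01·0.2^4 = 0.01·0.0016 = 0.000016

0.000016


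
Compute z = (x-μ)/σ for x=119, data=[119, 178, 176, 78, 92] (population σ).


μ = 128.6, σ = 41.6634
z = (119 - 128.6)/41.6634 = -0.2304

-0.2304


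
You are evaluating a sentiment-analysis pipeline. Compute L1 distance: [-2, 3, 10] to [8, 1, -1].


d = |-2-8| + |3-1| + |10+ 1|
  = 10 + 2 + 11
  = 23

23


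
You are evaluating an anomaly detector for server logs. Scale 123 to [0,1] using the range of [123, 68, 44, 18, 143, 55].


min=18, max=143
(123-18)/(143-18) = 105/125 = 0.84

0.84


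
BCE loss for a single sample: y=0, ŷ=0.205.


BCE = -[y·ln(p) + (1-y)·ln(1-p)]
= -0 - 1·ln(1-0.205)
= -ln(0.795) = 0.2294

0.2294


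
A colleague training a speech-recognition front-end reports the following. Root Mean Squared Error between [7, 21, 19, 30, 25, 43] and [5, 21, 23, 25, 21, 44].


MSE = 62/6 = 10.3333
RMSE = √(62/6) = 3.2146

3.2146


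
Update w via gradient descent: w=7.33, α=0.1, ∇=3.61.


w_new = w - α·∇
= 7.33 - 0.1·3.61
= 7.33 - 0.361
= 6.969

6.969


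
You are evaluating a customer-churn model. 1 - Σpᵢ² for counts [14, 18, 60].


Probabilities: [14/92, 18/92, 60/92] ≈ [0.1522, 0.1957, 0.6522]
Σpᵢ² = (196 + 324 + 3600)/92² = 4120/8464
Gini = 1 - Σpᵢ² = 1 - 4120/8464 = 0.5132

0.5132


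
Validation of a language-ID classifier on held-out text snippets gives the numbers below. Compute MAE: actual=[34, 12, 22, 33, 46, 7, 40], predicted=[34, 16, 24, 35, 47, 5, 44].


Absolute errors: |34-34|=0, |12-16|=4, |22-24|=2, |33-35|=2, |46-47|=1, |7-5|=2, |40-44|=4
Sum = 15
MAE = 15/7 = 15/7

15/7


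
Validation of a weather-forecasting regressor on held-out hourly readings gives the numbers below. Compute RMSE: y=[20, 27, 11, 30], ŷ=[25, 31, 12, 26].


MSE = 58/4 = 14.5
RMSE = √(58/4) = 3.8079

3.8079


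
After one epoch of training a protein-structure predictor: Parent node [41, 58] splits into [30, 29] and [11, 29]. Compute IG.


Parent = [41, 58], H_parent = 0.9786
H_left = 0.9998 (n=59), H_right = 0.8485 (n=40)
H_children = (59/99)·0.9998 + (40/99)·0.8485 = 0.9387
IG = 0.9786 - 0.9387 = 0.0399

0.0399


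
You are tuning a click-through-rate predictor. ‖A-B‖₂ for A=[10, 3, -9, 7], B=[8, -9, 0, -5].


d = √((10-8)² + (3+ 9)² + (-9-0)² + (7+ 5)²)
  = √(4 + 144 + 81 + 144)
  = √373 = 19.3132

19.3132


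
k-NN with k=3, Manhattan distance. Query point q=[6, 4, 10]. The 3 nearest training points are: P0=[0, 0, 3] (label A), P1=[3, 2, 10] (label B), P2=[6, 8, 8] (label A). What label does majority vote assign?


d(q,P0) = 17  (label A)
d(q,P1) = 5  (label B)
d(q,P2) = 6  (label A)
Votes: A=2, B=1
Majority → A

A


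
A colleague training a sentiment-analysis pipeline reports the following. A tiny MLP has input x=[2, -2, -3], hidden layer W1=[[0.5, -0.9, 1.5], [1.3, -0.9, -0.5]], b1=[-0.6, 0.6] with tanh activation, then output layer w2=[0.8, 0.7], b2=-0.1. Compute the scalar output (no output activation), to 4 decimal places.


z1[0] = (0.5)·(2) + (-0.9)·(-2) + (1.5)·(-3) - 0.6 = -2.3
z1[1] = (1.3)·(2) + (-0.9)·(-2) + (-0.5)·(-3) + 0.6 = 6.5
h = tanh(z1) = [-0.9801, 1.0]
output = (0.8)·(-0.9801) + (0.7)·(1.0) - 0.1 = -0.1841

-0.1841


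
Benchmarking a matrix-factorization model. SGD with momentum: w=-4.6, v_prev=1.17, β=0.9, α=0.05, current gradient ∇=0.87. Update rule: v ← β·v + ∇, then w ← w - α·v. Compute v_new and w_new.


v_new = 0.9·1.17 + 0.87 = 1.053 + 0.87 = 1.923
w_new = -4.6 - 0.05·1.923 = -4.6 - 0.09615 = -4.69615

v_new=1.923, w_new=-4.69615


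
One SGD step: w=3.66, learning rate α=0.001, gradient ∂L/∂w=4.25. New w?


w_new = w - α·∇
= 3.66 - 0.001·4.25
= 3.66 - 0.00425
= 3.65575

3.65575


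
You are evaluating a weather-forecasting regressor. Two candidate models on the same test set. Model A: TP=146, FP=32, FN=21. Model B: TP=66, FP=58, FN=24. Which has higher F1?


Model A: P=146/178=0.8202, R=146/167=0.8743, F1=2PR/(P+R)=2TP/(2TP+FP+FN)=292/345=0.8464
Model B: P=66/124=0.5323, R=66/90=0.7333, F1=2PR/(P+R)=2TP/(2TP+FP+FN)=132/214=0.6168
0.8464 > 0.6168 → Model A

Model A


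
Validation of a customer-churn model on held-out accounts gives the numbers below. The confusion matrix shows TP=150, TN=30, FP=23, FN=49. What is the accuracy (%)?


Accuracy = (TP+TN)/(TP+TN+FP+FN)
= (150+30)/(252)
= 180/252 = 71.43%

71.43%


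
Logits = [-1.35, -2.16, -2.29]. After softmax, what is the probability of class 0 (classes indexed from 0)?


Exponentials: e^-1.35=0.2592, e^-2.16=0.1153, e^-2.29=0.1013
Sum = 0.4758
Softmax = [0.5448, 0.2424, 0.2128]
p[0] = 0.2592/0.4758 = 0.5448

0.5448


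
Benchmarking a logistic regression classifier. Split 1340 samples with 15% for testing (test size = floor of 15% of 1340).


Test = ⌊1340·15/100⌋ = 201
Train = 1340 - 201 = 1139

Train: 1139, Test: 201


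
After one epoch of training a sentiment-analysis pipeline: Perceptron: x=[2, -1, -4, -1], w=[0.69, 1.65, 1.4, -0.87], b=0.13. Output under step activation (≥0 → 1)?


z = (2)·(0.69) + (-1)·(1.65) + (-4)·(1.4) + (-1)·(-0.87) + 0.13
  = -4.87
step(z) = 0 (z<0)

0


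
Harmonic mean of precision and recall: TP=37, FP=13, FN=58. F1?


Precision = 37/50 = 0.74
Recall = 37/95 = 0.3895
F1 = 2·P·R/(P+R) = 2·TP/(2·TP+FP+FN) = 74/(74+13+58) = 74/145 = 0.5103

0.5103


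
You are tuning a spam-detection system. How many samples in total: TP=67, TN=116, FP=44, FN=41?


Total = TP + TN + FP + FN
= 67 + 116 + 44 + 41
= 268
(Predicted positive: 111, predicted negative: 157)

268


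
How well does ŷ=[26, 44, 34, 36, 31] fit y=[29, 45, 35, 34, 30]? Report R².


ȳ = 34.6
SS_res = Σ(y-ŷ)² = 16
SS_tot = Σ(y-ȳ)² = 161.2
R² = 1 - SS_res/SS_tot = 1 - 0.0993 = 0.9007

0.9007


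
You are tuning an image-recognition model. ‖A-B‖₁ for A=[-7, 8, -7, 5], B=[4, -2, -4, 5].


d = |-7-4| + |8+ 2| + |-7+ 4| + |5-5|
  = 11 + 10 + 3 + 0
  = 24

24


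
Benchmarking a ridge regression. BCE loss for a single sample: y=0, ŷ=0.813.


BCE = -[y·ln(p) + (1-y)·ln(1-p)]
= -0 - 1·ln(1-0.813)
= -ln(0.187) = 1.6766

1.6766


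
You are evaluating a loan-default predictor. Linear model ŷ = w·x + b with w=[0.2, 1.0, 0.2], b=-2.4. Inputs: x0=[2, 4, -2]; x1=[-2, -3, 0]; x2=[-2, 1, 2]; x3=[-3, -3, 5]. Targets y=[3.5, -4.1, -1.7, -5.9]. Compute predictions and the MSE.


ŷ0 = (0.2)·(2) + (1.0)·(4) + (0.2)·(-2) - 2.4 = 1.6
ŷ1 = (0.2)·(-2) + (1.0)·(-3) + (0.2)·(0) - 2.4 = -5.8
ŷ2 = (0.2)·(-2) + (1.0)·(1) + (0.2)·(2) - 2.4 = -1.4
ŷ3 = (0.2)·(-3) + (1.0)·(-3) + (0.2)·(5) - 2.4 = -5.0
errors² = [3.61, 2.89, 0.09, 0.81]
MSE = 7.4000/4 = 1.85

1.85


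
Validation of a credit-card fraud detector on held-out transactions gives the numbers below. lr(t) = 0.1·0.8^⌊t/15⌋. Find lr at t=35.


n_drops = ⌊35/15⌋ = 2
lr = 0.1·0.8^2 = 0.1·0.64 = 0.064

0.064


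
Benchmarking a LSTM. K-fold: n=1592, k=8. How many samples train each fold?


Fold size = 1592/8 = 199
Training per fold = 1592 - 199 = 1393

1393


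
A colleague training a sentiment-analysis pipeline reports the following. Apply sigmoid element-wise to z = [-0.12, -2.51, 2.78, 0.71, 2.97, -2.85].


σ(-0.12) = 1/(1+e^0.12) = 0.47
σ(-2.51) = 1/(1+e^2.51) = 0.0752
σ(2.78) = 1/(1+e^-2.78) = 0.9416
σ(0.71) = 1/(1+e^-0.71) = 0.6704
σ(2.97) = 1/(1+e^-2.97) = 0.9512
σ(-2.85) = 1/(1+e^2.85) = 0.0547
result = [0.47, 0.0752, 0.9416, 0.6704, 0.9512, 0.0547]

[0.47, 0.0752, 0.9416, 0.6704, 0.9512, 0.0547]


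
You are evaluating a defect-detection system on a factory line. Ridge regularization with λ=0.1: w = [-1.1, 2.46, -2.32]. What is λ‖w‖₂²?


‖w‖₂² = (-1.1)² + (2.46)² + (-2.32)²
     = 1.21 + 6.0516 + 5.3824
     = 12.644
λ·‖w‖₂² = 0.1·12.644 = 1.2644

1.2644


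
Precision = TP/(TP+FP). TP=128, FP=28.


Precision = TP/(TP+FP)
= 128/(128+28)
= 128/156 = 82.05%

82.05%


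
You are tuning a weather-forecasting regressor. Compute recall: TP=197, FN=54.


Recall = TP/(TP+FN)
= 197/(197+54)
= 197/251 = 78.49%

78.49%


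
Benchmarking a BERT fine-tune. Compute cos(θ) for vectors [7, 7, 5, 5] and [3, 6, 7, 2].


A·B = 7·3 + 7·6 + 5·7 + 5·2 = 108
‖A‖ = √148 = 12.1655, ‖B‖ = √98 = 9.8995
cos = 108/(√148·√98) = 108/√14504 = 0.8968

0.8968


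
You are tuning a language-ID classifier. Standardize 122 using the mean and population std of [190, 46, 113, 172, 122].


μ = 128.6, σ = 50.5237
z = (122 - 128.6)/50.5237 = -0.1306

-0.1306


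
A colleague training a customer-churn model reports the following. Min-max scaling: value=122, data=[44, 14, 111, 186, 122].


min=14, max=186
(122-14)/(186-14) = 108/172 = 0.6279

0.6279


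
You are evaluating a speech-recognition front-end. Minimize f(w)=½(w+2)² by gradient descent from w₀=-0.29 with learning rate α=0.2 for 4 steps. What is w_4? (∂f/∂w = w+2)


step 1: grad = -0.29+2 = 1.71; w = -0.29 - 0.2·(1.71) = -0.632
step 2: grad = -0.632+2 = 1.368; w = -0.632 - 0.2·(1.368) = -0.9056
step 3: grad = -0.9056+2 = 1.0944; w = -0.9056 - 0.2·(1.0944) = -1.12448
step 4: grad = -1.12448+2 = 0.87552; w = -1.12448 - 0.2·(0.87552) = -1.299584

-1.299584


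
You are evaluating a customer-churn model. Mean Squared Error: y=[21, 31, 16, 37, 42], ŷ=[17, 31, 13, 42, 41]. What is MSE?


Squared errors: (21-17)²=16, (31-31)²=0, (16-13)²=9, (37-42)²=25, (42-41)²=1
Sum = 51
MSE = 51/5 = 51/5

51/5


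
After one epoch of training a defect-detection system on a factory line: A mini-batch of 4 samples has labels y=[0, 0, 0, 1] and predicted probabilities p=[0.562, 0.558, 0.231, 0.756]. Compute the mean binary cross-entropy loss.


L[0] = -ln(1-0.562) = -ln(0.438) = 0.8255
L[1] = -ln(1-0.558) = -ln(0.442) = 0.8164
L[2] = -ln(1-0.231) = -ln(0.769) = 0.2627
L[3] = -ln(0.756) = 0.2797
mean = (0.8255 + 0.8164 + 0.2627 + 0.2797)/4 = 0.5461

0.5461


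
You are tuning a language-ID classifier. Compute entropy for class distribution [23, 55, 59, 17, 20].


Probabilities: [23/174, 55/174, 59/174, 17/174, 20/174] ≈ [0.1322, 0.3161, 0.3391, 0.0977, 0.1149]
H = -((23/174)·log₂(23/174) + (55/174)·log₂(55/174) + (59/174)·log₂(59/174) + (17/174)·log₂(17/174) + (20/174)·log₂(20/174))
  = 2.1267 bits

2.1267 bits


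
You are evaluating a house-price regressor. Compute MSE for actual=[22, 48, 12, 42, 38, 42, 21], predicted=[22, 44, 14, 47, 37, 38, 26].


Squared errors: (22-22)²=0, (48-44)²=16, (12-14)²=4, (42-47)²=25, (38-37)²=1, (42-38)²=16, (21-26)²=25
Sum = 87
MSE = 87/7 = 87/7

87/7


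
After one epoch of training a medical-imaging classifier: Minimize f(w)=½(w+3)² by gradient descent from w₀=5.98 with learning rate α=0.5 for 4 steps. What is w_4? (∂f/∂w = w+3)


step 1: grad = 5.98+3 = 8.98; w = 5.98 - 0.5·(8.98) = 1.49
step 2: grad = 1.49+3 = 4.49; w = 1.49 - 0.5·(4.49) = -0.755
step 3: grad = -0.755+3 = 2.245; w = -0.755 - 0.5·(2.245) = -1.8775
step 4: grad = -1.8775+3 = 1.1225; w = -1.8775 - 0.5·(1.1225) = -2.43875

-2.43875


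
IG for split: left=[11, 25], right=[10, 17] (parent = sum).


Parent = [21, 42], H_parent = 0.9183
H_left = 0.888 (n=36), H_right = 0.951 (n=27)
H_children = (36/63)·0.888 + (27/63)·0.951 = 0.915
IG = 0.9183 - 0.915 = 0.0033

0.0033


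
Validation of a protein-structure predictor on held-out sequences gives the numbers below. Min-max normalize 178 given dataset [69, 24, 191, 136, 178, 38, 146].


min=24, max=191
(178-24)/(191-24) = 154/167 = 0.9222

0.9222


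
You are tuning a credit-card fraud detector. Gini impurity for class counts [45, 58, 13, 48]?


Probabilities: [45/164, 58/164, 13/164, 48/164] ≈ [0.2744, 0.3537, 0.0793, 0.2927]
Σpᵢ² = (2025 + 3364 + 169 + 2304)/164² = 7862/26896
Gini = 1 - Σpᵢ² = 1 - 7862/26896 = 0.7077

0.7077
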